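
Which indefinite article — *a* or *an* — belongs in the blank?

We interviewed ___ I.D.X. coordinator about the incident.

The indefinite article is chosen by the initial *sound* of the following word, not its spelling.
The initialism *I.D.X.* is read letter by letter; the first letter, I, is pronounced /aɪ/, which begins with a vowel sound.
So the article is *an*: We interviewed an I.D.X. coordinator about the incident.

an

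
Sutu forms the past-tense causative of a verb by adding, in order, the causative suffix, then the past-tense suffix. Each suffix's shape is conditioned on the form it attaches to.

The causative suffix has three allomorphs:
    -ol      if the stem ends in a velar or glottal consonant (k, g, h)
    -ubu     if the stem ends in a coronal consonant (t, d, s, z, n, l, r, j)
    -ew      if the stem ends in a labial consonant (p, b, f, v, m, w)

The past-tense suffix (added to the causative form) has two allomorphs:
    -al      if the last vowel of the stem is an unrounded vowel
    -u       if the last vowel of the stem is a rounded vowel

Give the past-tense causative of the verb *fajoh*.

*fajoh*: final consonant = /h/, velar/glottal → -ol → *fajohol*.
Since the last vowel of the causative form *fajohol* is /o/ (a rounded vowel), it takes -u, giving *fajoholu*.

fajoholu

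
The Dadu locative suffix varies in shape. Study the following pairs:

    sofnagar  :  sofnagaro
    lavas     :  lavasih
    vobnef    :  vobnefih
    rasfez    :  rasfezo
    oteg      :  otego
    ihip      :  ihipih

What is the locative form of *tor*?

The alternation tracks the final consonant of the stem — -ih when the stem ends in a voiceless consonant (*lavas*, *vobnef*, *ihip*); -o when the stem ends in a voiced consonant (*sofnagar*, *rasfez*, *oteg*).
*tor* — final consonant /r/ (voiced) → -o → *toro*.

toro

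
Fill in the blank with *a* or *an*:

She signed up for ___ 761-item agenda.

a

The indefinite article is chosen by the initial *sound* of the following word, not its spelling.
The number *761* is spoken "seven hundred …", beginning with /ˈsɛvən/ — a consonant sound.
So the article is *a*: She signed up for a 761-item agenda.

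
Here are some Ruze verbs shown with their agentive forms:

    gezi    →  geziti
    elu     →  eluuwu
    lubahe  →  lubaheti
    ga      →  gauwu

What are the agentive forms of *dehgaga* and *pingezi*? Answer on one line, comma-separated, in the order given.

dehgagauwu, pingeziti

The pattern is front/back vowel harmony: -ti when the last vowel of the stem is a front vowel (*gezi*, *lubahe*); -uwu when the last vowel of the stem is a back vowel (*elu*, *ga*).
The last vowel of *dehgaga* is /a/, which is a back vowel, so the suffix is -uwu, giving *dehgagauwu*.
Since the last vowel of *pingezi* is /i/ (a front vowel), it takes -ti, giving *pingeziti*.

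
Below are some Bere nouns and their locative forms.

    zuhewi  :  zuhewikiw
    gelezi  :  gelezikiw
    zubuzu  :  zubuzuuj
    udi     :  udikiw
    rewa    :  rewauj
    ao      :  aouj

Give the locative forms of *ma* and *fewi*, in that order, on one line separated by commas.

Looking at the last vowel of each stem: -kiw when the last vowel of the stem is a front vowel (*zuhewi*, *gelezi*, *udi*); -uj when the last vowel of the stem is a back vowel (*zubuzu*, *rewa*, *ao*).
The last vowel of *ma* is /a/, which is a back vowel, so the suffix is -uj, giving *mauj*.
The last vowel of *fewi* is /i/, which is a front vowel, so the suffix is -kiw, giving *fewikiw*.

mauj, fewikiw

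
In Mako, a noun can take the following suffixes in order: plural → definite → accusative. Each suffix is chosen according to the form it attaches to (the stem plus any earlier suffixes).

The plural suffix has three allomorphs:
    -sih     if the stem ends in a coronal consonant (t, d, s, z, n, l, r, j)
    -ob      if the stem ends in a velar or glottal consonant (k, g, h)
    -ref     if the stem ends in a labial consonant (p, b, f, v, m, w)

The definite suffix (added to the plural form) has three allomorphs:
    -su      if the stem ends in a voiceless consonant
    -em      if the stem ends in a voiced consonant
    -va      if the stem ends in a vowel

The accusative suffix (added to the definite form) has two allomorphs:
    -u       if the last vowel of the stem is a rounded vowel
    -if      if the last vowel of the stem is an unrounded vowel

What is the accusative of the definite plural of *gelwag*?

gelwagobemif

The final consonant of *gelwag* is /g/, which is velar/glottal, so the plural suffix is -ob, giving *gelwagob*.
The plural form *gelwagob* — final sound /b/ (a voiced consonant) → -em → *gelwagobem*.
Since the last vowel of the definite form *gelwagobem* is /e/ (an unrounded vowel), it takes -if, giving *gelwagobemif*.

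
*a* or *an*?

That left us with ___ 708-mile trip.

The indefinite article is chosen by the initial *sound* of the following word, not its spelling.
The number *708* is spoken "seven hundred …", beginning with /ˈsɛvən/ — a consonant sound.
So the article is *a*: That left us with a 708-mile trip.

a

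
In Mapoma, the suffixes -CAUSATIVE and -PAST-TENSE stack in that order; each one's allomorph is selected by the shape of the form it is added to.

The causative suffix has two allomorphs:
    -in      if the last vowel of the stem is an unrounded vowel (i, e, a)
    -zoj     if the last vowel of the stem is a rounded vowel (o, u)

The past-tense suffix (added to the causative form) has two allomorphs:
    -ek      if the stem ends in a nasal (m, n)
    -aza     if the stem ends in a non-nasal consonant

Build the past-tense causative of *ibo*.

ibozojaza

*ibo* — last vowel /o/ (a rounded vowel) → -zoj → *ibozoj*.
The final consonant of the causative form *ibozoj* is /j/, which is non-nasal, so the past-tense suffix is -aza, giving *ibozojaza*.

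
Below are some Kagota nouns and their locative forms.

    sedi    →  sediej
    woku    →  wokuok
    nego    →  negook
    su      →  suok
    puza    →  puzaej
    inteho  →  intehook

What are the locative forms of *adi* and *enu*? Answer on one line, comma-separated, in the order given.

The pattern is rounding harmony: -ok when the last vowel of the stem is a rounded vowel (*woku*, *nego*, *su*, *inteho*); -ej when the last vowel of the stem is an unrounded vowel (*sedi*, *puza*).
*adi*: last vowel = /i/, an unrounded vowel → -ej → *adiej*.
The last vowel of *enu* is /u/, which is a rounded vowel, so the suffix is -ok, giving *enuok*.

adiej, enuok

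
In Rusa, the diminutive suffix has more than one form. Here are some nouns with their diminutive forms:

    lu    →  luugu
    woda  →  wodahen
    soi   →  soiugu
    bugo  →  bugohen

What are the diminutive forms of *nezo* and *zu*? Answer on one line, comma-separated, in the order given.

nezohen, zuugu

The suffix is conditioned by the last vowel: -ugu when the last vowel of the stem is a high vowel (*lu*, *soi*); -hen when the last vowel of the stem is a non-high vowel (*woda*, *bugo*).
The last vowel of *nezo* is /o/, which is a non-high vowel, so the suffix is -hen, giving *nezohen*.
*zu* — last vowel /u/ (a high vowel) → -ugu → *zuugu*.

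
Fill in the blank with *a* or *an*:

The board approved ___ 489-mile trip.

a

The indefinite article is chosen by the initial *sound* of the following word, not its spelling.
The number *489* is spoken "four hundred …", beginning with /fɔr/ — a consonant sound.
So the article is *a*: The board approved a 489-mile trip.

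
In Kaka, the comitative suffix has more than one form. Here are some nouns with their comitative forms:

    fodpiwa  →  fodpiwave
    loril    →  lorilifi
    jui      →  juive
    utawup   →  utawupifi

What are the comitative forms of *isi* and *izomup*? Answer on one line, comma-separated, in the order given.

Looking at the final sound of each stem: -ifi when the stem ends in a consonant (*loril*, *utawup*); -ve when the stem ends in a vowel (*fodpiwa*, *jui*).
Since the final sound of *isi* is /i/ (a vowel), it takes -ve, giving *isive*.
Since the final sound of *izomup* is /p/ (a consonant), it takes -ifi, giving *izomupifi*.

isive, izomupifi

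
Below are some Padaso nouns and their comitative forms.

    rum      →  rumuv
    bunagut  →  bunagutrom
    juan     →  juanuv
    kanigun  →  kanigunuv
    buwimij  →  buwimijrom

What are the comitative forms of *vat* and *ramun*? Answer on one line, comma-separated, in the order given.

vatrom, ramunuv

The suffix is conditioned by the final consonant: -uv when the stem ends in a nasal (*rum*, *juan*, *kanigun*); -rom when the stem ends in a non-nasal consonant (*bunagut*, *buwimij*).
The final consonant of *vat* is /t/, which is non-nasal, so the suffix is -rom, giving *vatrom*.
*ramun*: final consonant = /n/, a nasal → -uv → *ramunuv*.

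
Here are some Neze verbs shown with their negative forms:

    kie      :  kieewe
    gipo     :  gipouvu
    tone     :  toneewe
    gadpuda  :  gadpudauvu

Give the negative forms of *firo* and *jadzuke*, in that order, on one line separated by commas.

The pattern is front/back vowel harmony: -ewe when the last vowel of the stem is a front vowel (*kie*, *tone*); -uvu when the last vowel of the stem is a back vowel (*gipo*, *gadpuda*).
*firo*: last vowel = /o/, a back vowel → -uvu → *firouvu*.
Since the last vowel of *jadzuke* is /e/ (a front vowel), it takes -ewe, giving *jadzukeewe*.

firouvu, jadzukeewe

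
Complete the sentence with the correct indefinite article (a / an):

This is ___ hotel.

a

The indefinite article is chosen by the initial *sound* of the following word, not its spelling.
*hotel* begins with the sound /h/ (h is pronounced) — a consonant sound.
So the article is *a*: This is a hotel.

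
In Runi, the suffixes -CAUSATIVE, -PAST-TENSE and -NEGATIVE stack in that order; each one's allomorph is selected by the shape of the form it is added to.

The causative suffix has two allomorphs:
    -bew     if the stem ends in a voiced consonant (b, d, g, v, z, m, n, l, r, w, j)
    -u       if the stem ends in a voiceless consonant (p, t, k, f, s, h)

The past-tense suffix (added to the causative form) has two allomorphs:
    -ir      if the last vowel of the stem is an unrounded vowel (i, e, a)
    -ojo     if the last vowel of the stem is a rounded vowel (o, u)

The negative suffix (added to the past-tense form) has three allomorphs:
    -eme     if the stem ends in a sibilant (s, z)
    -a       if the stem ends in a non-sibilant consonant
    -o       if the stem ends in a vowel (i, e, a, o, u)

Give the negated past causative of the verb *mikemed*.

*mikemed* — final consonant /d/ (voiced) → -bew → *mikemedbew*.
The causative form *mikemedbew*: last vowel = /e/, an unrounded vowel → -ir → *mikemedbewir*.
Since the final sound of the past-tense form *mikemedbewir* is /r/ (a non-sibilant consonant), it takes -a, giving *mikemedbewira*.

mikemedbewira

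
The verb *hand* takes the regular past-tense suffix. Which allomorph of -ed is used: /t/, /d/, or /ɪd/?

The stem *hand* ends in /t/ or /d/.
The -ed suffix is realized as /ɪd/ after /t, d/; as /t/ after other voiceless consonants; and as /d/ after other voiced sounds.
So -ed on *hand* is pronounced /ɪd/.

/ɪd/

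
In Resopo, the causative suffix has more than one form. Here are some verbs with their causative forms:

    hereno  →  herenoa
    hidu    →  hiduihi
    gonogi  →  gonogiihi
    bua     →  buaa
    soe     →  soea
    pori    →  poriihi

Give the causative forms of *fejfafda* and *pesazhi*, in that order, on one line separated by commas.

fejfafdaa, pesazhiihi

Looking at the last vowel of each stem: -ihi when the last vowel of the stem is a high vowel (*hidu*, *gonogi*, *pori*); -a when the last vowel of the stem is a non-high vowel (*hereno*, *bua*, *soe*).
The last vowel of *fejfafda* is /a/, which is a non-high vowel, so the suffix is -a, giving *fejfafdaa*.
Since the last vowel of *pesazhi* is /i/ (a high vowel), it takes -ihi, giving *pesazhiihi*.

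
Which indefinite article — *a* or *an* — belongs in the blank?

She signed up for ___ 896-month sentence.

The indefinite article is chosen by the initial *sound* of the following word, not its spelling.
The number *896* is spoken "eight hundred …", beginning with /eɪt/ — a vowel sound.
So the article is *an*: She signed up for an 896-month sentence.

an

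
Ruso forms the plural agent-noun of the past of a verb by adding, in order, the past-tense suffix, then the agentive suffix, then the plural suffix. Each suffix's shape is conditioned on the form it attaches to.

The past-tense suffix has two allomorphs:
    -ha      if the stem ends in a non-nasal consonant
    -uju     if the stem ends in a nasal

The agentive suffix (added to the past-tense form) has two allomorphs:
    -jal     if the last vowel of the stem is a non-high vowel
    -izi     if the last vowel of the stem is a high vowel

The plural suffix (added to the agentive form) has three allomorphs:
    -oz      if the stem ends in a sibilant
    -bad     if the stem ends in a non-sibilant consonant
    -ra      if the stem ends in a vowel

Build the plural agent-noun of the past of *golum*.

Since the final consonant of *golum* is /m/ (a nasal), it takes -uju, giving *golumuju*.
Since the last vowel of the past-tense form *golumuju* is /u/ (a high vowel), it takes -izi, giving *golumujuizi*.
The final sound of the agentive form *golumujuizi* is /i/, which is a vowel, so the plural suffix is -ra, giving *golumujuizira*.

golumujuizira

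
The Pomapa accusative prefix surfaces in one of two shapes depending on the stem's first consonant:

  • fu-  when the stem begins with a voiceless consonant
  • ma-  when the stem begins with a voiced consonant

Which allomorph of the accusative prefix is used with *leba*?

*leba* — first consonant /l/ (voiced) → ma-.

ma-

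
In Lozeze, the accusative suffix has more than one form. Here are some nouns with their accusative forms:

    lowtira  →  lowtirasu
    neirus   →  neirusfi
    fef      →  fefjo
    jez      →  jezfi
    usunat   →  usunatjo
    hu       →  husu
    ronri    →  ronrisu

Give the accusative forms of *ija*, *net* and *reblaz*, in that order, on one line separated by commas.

ijasu, netjo, reblazfi

The alternation tracks the final sound of the stem — -fi when the stem ends in a sibilant (*neirus*, *jez*); -jo when the stem ends in a non-sibilant consonant (*fef*, *usunat*); -su when the stem ends in a vowel (*lowtira*, *hu*, *ronri*).
Since the final sound of *ija* is /a/ (a vowel), it takes -su, giving *ijasu*.
The final sound of *net* is /t/, which is a non-sibilant consonant, so the suffix is -jo, giving *netjo*.
*reblaz* — final sound /z/ (a sibilant) → -fi → *reblazfi*.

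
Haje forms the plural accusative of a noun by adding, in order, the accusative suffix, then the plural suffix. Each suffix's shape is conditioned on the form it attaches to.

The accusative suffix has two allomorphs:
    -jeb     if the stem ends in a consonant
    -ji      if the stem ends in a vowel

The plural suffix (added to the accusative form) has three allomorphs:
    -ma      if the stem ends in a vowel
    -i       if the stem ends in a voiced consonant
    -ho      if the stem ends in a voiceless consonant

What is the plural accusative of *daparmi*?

daparmijima

Since the final sound of *daparmi* is /i/ (a vowel), it takes -ji, giving *daparmiji*.
The accusative form *daparmiji*: final sound = /i/, a vowel → -ma → *daparmijima*.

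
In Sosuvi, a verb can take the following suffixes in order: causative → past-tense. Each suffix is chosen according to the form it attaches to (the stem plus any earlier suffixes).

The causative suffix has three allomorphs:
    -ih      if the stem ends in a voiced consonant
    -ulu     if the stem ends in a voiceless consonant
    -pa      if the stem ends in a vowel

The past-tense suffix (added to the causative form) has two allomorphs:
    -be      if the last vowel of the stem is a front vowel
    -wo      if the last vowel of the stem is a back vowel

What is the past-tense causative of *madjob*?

*madjob* — final sound /b/ (a voiced consonant) → -ih → *madjobih*.
The causative form *madjobih* — last vowel /i/ (a front vowel) → -be → *madjobihbe*.

madjobihbe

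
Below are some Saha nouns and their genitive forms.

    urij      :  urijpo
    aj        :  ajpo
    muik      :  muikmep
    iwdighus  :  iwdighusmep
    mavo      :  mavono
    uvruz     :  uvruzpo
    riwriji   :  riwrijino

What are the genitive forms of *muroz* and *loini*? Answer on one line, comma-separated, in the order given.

The pattern is voicing of the final sound: -mep when the stem ends in a voiceless consonant (*muik*, *iwdighus*); -po when the stem ends in a voiced consonant (*urij*, *aj*, *uvruz*); -no when the stem ends in a vowel (*mavo*, *riwriji*).
Since the final sound of *muroz* is /z/ (a voiced consonant), it takes -po, giving *murozpo*.
*loini* — final sound /i/ (a vowel) → -no → *loinino*.

murozpo, loinino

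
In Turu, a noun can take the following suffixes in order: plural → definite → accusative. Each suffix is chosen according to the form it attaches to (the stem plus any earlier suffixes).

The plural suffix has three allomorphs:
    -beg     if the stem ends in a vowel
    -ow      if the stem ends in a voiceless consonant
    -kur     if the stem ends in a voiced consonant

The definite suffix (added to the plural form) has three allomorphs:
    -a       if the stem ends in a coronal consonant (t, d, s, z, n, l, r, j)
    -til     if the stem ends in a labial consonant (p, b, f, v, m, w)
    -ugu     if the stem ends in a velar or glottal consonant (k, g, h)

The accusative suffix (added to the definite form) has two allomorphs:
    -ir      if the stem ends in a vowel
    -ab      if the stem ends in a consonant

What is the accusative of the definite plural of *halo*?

Since the final sound of *halo* is /o/ (a vowel), it takes -beg, giving *halobeg*.
The plural form *halobeg* — final consonant /g/ (velar/glottal) → -ugu → *halobegugu*.
The final sound of the definite form *halobegugu* is /u/, which is a vowel, so the accusative suffix is -ir, giving *halobeguguir*.

halobeguguir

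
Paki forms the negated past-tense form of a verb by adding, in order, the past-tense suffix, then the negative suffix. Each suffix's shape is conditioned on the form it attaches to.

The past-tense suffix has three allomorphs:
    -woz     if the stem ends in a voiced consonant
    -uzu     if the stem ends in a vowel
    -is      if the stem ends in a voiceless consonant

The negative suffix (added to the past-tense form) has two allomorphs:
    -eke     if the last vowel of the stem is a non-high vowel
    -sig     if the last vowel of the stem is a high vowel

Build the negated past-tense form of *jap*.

japissig

*jap*: final sound = /p/, a voiceless consonant → -is → *japis*.
The past-tense form *japis* — last vowel /i/ (a high vowel) → -sig → *japissig*.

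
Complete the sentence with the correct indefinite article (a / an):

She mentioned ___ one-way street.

a

The indefinite article is chosen by the initial *sound* of the following word, not its spelling.
*one-way* begins with the sound /wʌ/ (*one* pronounced /wʌn/) — a consonant sound.
So the article is *a*: She mentioned a one-way street.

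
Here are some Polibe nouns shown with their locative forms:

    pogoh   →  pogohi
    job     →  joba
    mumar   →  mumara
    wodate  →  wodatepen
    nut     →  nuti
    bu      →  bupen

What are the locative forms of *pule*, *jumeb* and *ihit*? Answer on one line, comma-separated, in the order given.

pulepen, jumeba, ihiti

The pattern is voicing of the final sound: -i when the stem ends in a voiceless consonant (*pogoh*, *nut*); -a when the stem ends in a voiced consonant (*job*, *mumar*); -pen when the stem ends in a vowel (*wodate*, *bu*).
*pule* — final sound /e/ (a vowel) → -pen → *pulepen*.
The final sound of *jumeb* is /b/, which is a voiced consonant, so the suffix is -a, giving *jumeba*.
*ihit*: final sound = /t/, a voiceless consonant → -i → *ihiti*.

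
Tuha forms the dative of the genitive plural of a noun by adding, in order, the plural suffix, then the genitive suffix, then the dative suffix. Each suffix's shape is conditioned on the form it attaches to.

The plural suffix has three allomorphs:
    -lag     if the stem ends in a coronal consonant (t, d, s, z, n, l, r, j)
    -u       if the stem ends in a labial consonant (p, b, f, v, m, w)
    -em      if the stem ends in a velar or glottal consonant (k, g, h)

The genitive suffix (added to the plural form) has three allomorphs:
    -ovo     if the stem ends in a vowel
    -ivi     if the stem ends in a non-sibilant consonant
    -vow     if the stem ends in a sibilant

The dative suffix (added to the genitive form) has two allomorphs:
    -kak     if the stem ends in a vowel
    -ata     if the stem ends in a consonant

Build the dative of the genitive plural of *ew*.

ewuovokak

Since the final consonant of *ew* is /w/ (labial), it takes -u, giving *ewu*.
The plural form *ewu*: final sound = /u/, a vowel → -ovo → *ewuovo*.
The genitive form *ewuovo* — final sound /o/ (a vowel) → -kak → *ewuovokak*.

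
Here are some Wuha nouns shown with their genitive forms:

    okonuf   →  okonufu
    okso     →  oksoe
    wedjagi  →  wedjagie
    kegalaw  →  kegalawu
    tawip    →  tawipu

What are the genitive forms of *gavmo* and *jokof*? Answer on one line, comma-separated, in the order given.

The pattern is consonant vs. vowel: -u when the stem ends in a consonant (*okonuf*, *kegalaw*, *tawip*); -e when the stem ends in a vowel (*okso*, *wedjagi*).
Since the final sound of *gavmo* is /o/ (a vowel), it takes -e, giving *gavmoe*.
*jokof*: final sound = /f/, a consonant → -u → *jokofu*.

gavmoe, jokofu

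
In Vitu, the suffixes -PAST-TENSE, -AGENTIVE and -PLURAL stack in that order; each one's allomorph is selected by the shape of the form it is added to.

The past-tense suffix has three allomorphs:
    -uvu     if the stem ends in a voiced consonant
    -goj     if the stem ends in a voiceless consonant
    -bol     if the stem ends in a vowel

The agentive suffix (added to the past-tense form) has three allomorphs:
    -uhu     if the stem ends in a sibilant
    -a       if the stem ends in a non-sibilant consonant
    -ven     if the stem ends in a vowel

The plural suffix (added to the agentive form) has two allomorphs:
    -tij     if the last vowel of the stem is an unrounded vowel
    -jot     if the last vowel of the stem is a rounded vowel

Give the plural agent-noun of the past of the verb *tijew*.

tijewuvuventij

*tijew* — final sound /w/ (a voiced consonant) → -uvu → *tijewuvu*.
The final sound of the past-tense form *tijewuvu* is /u/, which is a vowel, so the agentive suffix is -ven, giving *tijewuvuven*.
The agentive form *tijewuvuven* — last vowel /e/ (an unrounded vowel) → -tij → *tijewuvuventij*.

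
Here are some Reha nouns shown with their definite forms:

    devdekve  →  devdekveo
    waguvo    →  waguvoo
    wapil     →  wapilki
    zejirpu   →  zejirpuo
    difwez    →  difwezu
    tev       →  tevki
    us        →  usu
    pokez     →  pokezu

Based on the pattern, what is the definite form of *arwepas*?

The alternation tracks the final sound of the stem — -u when the stem ends in a sibilant (*difwez*, *us*, *pokez*); -ki when the stem ends in a non-sibilant consonant (*wapil*, *tev*); -o when the stem ends in a vowel (*devdekve*, *waguvo*, *zejirpu*).
*arwepas* — final sound /s/ (a sibilant) → -u → *arwepasu*.

arwepasu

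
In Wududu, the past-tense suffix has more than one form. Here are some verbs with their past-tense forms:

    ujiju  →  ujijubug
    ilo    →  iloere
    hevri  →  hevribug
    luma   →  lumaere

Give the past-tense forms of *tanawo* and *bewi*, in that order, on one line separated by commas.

The pattern is height harmony: -bug when the last vowel of the stem is a high vowel (*ujiju*, *hevri*); -ere when the last vowel of the stem is a non-high vowel (*ilo*, *luma*).
*tanawo*: last vowel = /o/, a non-high vowel → -ere → *tanawoere*.
The last vowel of *bewi* is /i/, which is a high vowel, so the suffix is -bug, giving *bewibug*.

tanawoere, bewibug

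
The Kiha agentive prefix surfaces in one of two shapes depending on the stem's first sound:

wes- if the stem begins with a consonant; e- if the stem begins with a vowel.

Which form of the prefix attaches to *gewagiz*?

*gewagiz*: first sound = /g/, a consonant → wes-.

wes-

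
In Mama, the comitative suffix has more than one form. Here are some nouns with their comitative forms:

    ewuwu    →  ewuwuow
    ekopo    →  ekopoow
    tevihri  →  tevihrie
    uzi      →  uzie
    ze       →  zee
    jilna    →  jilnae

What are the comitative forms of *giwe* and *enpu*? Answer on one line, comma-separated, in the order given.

giwee, enpuow

The pattern is rounding harmony: -ow when the last vowel of the stem is a rounded vowel (*ewuwu*, *ekopo*); -e when the last vowel of the stem is an unrounded vowel (*tevihri*, *uzi*, *ze*, *jilna*).
*giwe*: last vowel = /e/, an unrounded vowel → -e → *giwee*.
*enpu*: last vowel = /u/, a rounded vowel → -ow → *enpuow*.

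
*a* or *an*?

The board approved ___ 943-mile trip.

a

The indefinite article is chosen by the initial *sound* of the following word, not its spelling.
The number *943* is spoken "nine hundred …", beginning with /naɪn/ — a consonant sound.
So the article is *a*: The board approved a 943-mile trip.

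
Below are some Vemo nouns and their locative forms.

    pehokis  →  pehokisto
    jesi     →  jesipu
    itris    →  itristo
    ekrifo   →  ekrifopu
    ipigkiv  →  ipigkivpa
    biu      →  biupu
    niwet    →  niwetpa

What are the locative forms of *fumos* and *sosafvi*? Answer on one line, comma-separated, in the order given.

The alternation tracks the final sound of the stem — -to when the stem ends in a sibilant (*pehokis*, *itris*); -pa when the stem ends in a non-sibilant consonant (*ipigkiv*, *niwet*); -pu when the stem ends in a vowel (*jesi*, *ekrifo*, *biu*).
*fumos*: final sound = /s/, a sibilant → -to → *fumosto*.
Since the final sound of *sosafvi* is /i/ (a vowel), it takes -pu, giving *sosafvipu*.

fumosto, sosafvipu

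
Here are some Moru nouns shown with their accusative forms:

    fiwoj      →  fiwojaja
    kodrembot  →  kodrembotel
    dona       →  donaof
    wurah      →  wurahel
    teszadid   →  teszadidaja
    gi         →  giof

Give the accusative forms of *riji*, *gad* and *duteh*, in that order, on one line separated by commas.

The pattern is voicing of the final sound: -el when the stem ends in a voiceless consonant (*kodrembot*, *wurah*); -aja when the stem ends in a voiced consonant (*fiwoj*, *teszadid*); -of when the stem ends in a vowel (*dona*, *gi*).
The final sound of *riji* is /i/, which is a vowel, so the suffix is -of, giving *rijiof*.
*gad*: final sound = /d/, a voiced consonant → -aja → *gadaja*.
*duteh* — final sound /h/ (a voiceless consonant) → -el → *dutehel*.

rijiof, gadaja, dutehel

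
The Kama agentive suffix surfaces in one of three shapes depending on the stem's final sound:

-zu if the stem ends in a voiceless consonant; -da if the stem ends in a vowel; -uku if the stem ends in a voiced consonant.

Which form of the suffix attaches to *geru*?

*geru*: final sound = /u/, a vowel → -da.

-da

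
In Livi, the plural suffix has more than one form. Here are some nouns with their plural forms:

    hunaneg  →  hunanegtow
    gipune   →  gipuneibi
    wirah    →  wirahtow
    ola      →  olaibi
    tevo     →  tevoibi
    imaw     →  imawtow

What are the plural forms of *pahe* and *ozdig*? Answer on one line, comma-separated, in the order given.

paheibi, ozdigtow

The alternation tracks the final sound of the stem — -tow when the stem ends in a consonant (*hunaneg*, *wirah*, *imaw*); -ibi when the stem ends in a vowel (*gipune*, *ola*, *tevo*).
Since the final sound of *pahe* is /e/ (a vowel), it takes -ibi, giving *paheibi*.
Since the final sound of *ozdig* is /g/ (a consonant), it takes -tow, giving *ozdigtow*.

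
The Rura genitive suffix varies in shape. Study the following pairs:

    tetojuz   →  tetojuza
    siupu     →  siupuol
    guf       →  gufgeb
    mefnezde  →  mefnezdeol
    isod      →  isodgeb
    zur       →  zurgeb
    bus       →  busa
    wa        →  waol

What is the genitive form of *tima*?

The suffix is conditioned by the final sound: -a when the stem ends in a sibilant (*tetojuz*, *bus*); -geb when the stem ends in a non-sibilant consonant (*guf*, *isod*, *zur*); -ol when the stem ends in a vowel (*siupu*, *mefnezde*, *wa*).
Since the final sound of *tima* is /a/ (a vowel), it takes -ol, giving *timaol*.

timaol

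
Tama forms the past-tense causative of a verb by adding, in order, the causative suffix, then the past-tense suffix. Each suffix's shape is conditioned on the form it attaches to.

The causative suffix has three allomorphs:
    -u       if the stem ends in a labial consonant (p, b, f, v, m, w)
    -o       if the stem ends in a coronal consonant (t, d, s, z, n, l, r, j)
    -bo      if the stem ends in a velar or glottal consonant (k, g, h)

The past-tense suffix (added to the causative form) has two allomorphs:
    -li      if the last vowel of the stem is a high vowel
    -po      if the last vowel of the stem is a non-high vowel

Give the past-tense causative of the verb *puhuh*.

*puhuh* — final consonant /h/ (velar/glottal) → -bo → *puhuhbo*.
Since the last vowel of the causative form *puhuhbo* is /o/ (a non-high vowel), it takes -po, giving *puhuhbopo*.

puhuhbopo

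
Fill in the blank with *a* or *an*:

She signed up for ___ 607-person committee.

a

The indefinite article is chosen by the initial *sound* of the following word, not its spelling.
The number *607* is spoken "six hundred …", beginning with /sɪks/ — a consonant sound.
So the article is *a*: She signed up for a 607-person committee.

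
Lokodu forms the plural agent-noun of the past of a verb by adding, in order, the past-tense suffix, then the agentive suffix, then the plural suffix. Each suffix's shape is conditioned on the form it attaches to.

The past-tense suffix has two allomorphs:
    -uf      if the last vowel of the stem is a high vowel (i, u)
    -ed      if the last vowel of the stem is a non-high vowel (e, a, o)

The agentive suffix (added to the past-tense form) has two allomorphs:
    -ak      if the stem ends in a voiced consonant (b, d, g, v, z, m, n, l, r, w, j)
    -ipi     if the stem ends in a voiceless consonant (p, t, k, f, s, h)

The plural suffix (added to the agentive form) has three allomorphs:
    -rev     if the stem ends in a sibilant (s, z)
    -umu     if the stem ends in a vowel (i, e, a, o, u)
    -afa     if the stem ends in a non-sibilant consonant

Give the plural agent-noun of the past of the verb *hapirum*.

*hapirum* — last vowel /u/ (a high vowel) → -uf → *hapirumuf*.
The final consonant of the past-tense form *hapirumuf* is /f/, which is voiceless, so the agentive suffix is -ipi, giving *hapirumufipi*.
The final sound of the agentive form *hapirumufipi* is /i/, which is a vowel, so the plural suffix is -umu, giving *hapirumufipiumu*.

hapirumufipiumu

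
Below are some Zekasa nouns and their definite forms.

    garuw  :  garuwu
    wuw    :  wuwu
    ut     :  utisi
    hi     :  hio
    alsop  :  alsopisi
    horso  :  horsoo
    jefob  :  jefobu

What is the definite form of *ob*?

The suffix is conditioned by the final sound: -isi when the stem ends in a voiceless consonant (*ut*, *alsop*); -u when the stem ends in a voiced consonant (*garuw*, *wuw*, *jefob*); -o when the stem ends in a vowel (*hi*, *horso*).
*ob* — final sound /b/ (a voiced consonant) → -u → *obu*.

obu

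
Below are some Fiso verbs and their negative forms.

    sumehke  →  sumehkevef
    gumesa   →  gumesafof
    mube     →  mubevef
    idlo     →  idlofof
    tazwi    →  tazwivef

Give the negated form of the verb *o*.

ofof

The alternation tracks the last vowel of the stem — -vef when the last vowel of the stem is a front vowel (*sumehke*, *mube*, *tazwi*); -fof when the last vowel of the stem is a back vowel (*gumesa*, *idlo*).
Since the last vowel of *o* is /o/ (a back vowel), it takes -fof, giving *ofof*.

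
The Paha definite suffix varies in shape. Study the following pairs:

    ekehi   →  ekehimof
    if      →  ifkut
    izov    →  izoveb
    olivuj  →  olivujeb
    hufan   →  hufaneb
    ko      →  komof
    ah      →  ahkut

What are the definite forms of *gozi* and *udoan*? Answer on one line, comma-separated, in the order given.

The suffix is conditioned by the final sound: -kut when the stem ends in a voiceless consonant (*if*, *ah*); -eb when the stem ends in a voiced consonant (*izov*, *olivuj*, *hufan*); -mof when the stem ends in a vowel (*ekehi*, *ko*).
The final sound of *gozi* is /i/, which is a vowel, so the suffix is -mof, giving *gozimof*.
*udoan* — final sound /n/ (a voiced consonant) → -eb → *udoaneb*.

gozimof, udoaneb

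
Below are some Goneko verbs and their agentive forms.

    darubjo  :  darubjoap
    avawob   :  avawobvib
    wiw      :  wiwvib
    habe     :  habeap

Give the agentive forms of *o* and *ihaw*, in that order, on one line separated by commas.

oap, ihawvib

The alternation tracks the final sound of the stem — -vib when the stem ends in a consonant (*avawob*, *wiw*); -ap when the stem ends in a vowel (*darubjo*, *habe*).
*o*: final sound = /o/, a vowel → -ap → *oap*.
*ihaw* — final sound /w/ (a consonant) → -vib → *ihawvib*.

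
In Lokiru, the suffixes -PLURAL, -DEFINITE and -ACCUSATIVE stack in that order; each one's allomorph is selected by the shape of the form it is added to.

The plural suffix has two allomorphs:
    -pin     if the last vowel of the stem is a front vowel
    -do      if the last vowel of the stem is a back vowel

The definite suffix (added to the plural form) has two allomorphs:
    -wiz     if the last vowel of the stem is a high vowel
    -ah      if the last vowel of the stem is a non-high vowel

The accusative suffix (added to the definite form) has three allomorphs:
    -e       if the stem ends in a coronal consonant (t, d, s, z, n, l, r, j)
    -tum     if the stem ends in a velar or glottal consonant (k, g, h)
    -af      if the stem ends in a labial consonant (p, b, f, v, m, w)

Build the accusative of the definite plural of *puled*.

*puled*: last vowel = /e/, a front vowel → -pin → *puledpin*.
The plural form *puledpin* — last vowel /i/ (a high vowel) → -wiz → *puledpinwiz*.
Since the final consonant of the definite form *puledpinwiz* is /z/ (coronal), it takes -e, giving *puledpinwize*.

puledpinwize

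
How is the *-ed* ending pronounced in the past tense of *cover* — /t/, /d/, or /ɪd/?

The stem *cover* ends in a voiced sound other than /d/.
The -ed suffix is realized as /ɪd/ after /t, d/; as /t/ after other voiceless consonants; and as /d/ after other voiced sounds.
So -ed on *cover* is pronounced /d/.

/d/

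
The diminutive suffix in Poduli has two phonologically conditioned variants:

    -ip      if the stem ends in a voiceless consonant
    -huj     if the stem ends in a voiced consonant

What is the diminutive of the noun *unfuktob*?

unfuktobhuj

Since the final consonant of *unfuktob* is /b/ (voiced), it takes -huj, giving *unfuktobhuj*.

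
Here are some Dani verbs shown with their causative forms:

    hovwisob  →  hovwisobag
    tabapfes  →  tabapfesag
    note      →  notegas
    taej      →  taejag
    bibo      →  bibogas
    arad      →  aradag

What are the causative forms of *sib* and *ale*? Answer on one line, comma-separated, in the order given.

sibag, alegas

The pattern is consonant vs. vowel: -ag when the stem ends in a consonant (*hovwisob*, *tabapfes*, *taej*, *arad*); -gas when the stem ends in a vowel (*note*, *bibo*).
The final sound of *sib* is /b/, which is a consonant, so the suffix is -ag, giving *sibag*.
*ale* — final sound /e/ (a vowel) → -gas → *alegas*.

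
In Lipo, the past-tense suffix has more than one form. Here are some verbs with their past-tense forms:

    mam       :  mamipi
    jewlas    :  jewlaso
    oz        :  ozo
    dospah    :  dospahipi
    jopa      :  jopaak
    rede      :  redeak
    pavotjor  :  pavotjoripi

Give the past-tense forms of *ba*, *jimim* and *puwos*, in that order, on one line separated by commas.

baak, jimimipi, puwoso

The alternation tracks the final sound of the stem — -o when the stem ends in a sibilant (*jewlas*, *oz*); -ipi when the stem ends in a non-sibilant consonant (*mam*, *dospah*, *pavotjor*); -ak when the stem ends in a vowel (*jopa*, *rede*).
*ba* — final sound /a/ (a vowel) → -ak → *baak*.
Since the final sound of *jimim* is /m/ (a non-sibilant consonant), it takes -ipi, giving *jimimipi*.
Since the final sound of *puwos* is /s/ (a sibilant), it takes -o, giving *puwoso*.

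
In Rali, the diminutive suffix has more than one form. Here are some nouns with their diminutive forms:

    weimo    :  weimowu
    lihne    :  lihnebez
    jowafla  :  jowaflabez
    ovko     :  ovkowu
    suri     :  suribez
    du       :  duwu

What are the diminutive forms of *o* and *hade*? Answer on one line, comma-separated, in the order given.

Looking at the last vowel of each stem: -wu when the last vowel of the stem is a rounded vowel (*weimo*, *ovko*, *du*); -bez when the last vowel of the stem is an unrounded vowel (*lihne*, *jowafla*, *suri*).
The last vowel of *o* is /o/, which is a rounded vowel, so the suffix is -wu, giving *owu*.
Since the last vowel of *hade* is /e/ (an unrounded vowel), it takes -bez, giving *hadebez*.

owu, hadebez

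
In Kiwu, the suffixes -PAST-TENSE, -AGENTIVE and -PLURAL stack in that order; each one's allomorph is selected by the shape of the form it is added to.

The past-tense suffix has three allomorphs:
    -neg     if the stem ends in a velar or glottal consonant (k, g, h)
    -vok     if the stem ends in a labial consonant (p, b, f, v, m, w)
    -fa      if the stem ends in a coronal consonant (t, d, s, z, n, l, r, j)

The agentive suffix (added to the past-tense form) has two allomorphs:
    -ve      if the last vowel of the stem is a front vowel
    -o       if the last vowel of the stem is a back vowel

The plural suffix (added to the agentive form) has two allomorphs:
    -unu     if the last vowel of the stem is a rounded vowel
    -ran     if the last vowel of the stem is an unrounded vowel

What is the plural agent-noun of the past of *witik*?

The final consonant of *witik* is /k/, which is velar/glottal, so the past-tense suffix is -neg, giving *witikneg*.
The last vowel of the past-tense form *witikneg* is /e/, which is a front vowel, so the agentive suffix is -ve, giving *witiknegve*.
The last vowel of the agentive form *witiknegve* is /e/, which is an unrounded vowel, so the plural suffix is -ran, giving *witiknegveran*.

witiknegveran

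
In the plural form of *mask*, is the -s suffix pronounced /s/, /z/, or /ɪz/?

/s/

The stem *mask* ends in a voiceless non-sibilant consonant.
The plural suffix surfaces as /ɪz/ after sibilants, /s/ after other voiceless consonants, and /z/ after other voiced sounds.
So the plural -s on *mask* is pronounced /s/.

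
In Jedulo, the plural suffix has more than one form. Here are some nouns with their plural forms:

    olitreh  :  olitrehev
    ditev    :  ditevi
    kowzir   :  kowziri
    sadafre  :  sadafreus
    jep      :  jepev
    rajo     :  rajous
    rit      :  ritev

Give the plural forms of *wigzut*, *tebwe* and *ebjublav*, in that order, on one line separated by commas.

The alternation tracks the final sound of the stem — -ev when the stem ends in a voiceless consonant (*olitreh*, *jep*, *rit*); -i when the stem ends in a voiced consonant (*ditev*, *kowzir*); -us when the stem ends in a vowel (*sadafre*, *rajo*).
Since the final sound of *wigzut* is /t/ (a voiceless consonant), it takes -ev, giving *wigzutev*.
*tebwe*: final sound = /e/, a vowel → -us → *tebweus*.
Since the final sound of *ebjublav* is /v/ (a voiced consonant), it takes -i, giving *ebjublavi*.

wigzutev, tebweus, ebjublavi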